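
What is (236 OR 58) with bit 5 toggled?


Step 1: 236 | 58 = 254
Step 2: 254 ^ (1 << 5) = 254 ^ 32 = 222

222


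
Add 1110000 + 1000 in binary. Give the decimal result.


1110000 + 1000 = 1111000 = 120

120


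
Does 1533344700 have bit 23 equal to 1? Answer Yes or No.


0b1011011011001001111101110111100, bit 23 = 0. No

No


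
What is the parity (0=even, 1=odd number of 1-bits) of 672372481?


0b101000000100111001011100000001 has 11 ones => parity 1

1


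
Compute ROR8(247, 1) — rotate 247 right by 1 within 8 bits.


Rotate 0b11110111 right by 1 (8-bit) = 0b11111011 = 251

251


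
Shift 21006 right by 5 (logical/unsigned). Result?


0b101001000001110 >> 5 = 0b1010010000 = 656

656


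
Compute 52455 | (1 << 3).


52455 | (1 << 3) = 52455 | 8 = 52463

52463


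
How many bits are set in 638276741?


0b100110000010110101010010000101 has 12 set bits

12


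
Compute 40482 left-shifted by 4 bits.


0b1001111000100010 << 4 = 0b10011110001000100000 = 647712

647712


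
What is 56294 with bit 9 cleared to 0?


56294 & ~(1 << 9) = 55782

55782


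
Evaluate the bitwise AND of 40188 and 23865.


0b1001110011111100 & 0b101110100111001 = 0b1110000111000 = 7224

7224


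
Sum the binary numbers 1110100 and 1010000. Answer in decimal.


1110100 + 1010000 = 11000100 = 196

196


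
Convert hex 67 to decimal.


67 hex = 103 decimal

103


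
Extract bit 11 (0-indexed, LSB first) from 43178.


0b1010100010101010, position 11 = 1

1


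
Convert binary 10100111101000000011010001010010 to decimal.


10100111101000000011010001010010 in decimal = 2812294226

2812294226


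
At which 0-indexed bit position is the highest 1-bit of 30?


0b11110. Highest set bit at position 4

4


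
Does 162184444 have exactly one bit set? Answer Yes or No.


0b1001101010101011110011111100. Multiple bits set => No

No


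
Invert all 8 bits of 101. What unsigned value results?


101 ^ 255 = 154

154


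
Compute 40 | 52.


0b101000 | 0b110100 = 0b111100 = 60

60


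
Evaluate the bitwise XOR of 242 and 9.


0b11110010 ^ 0b1001 = 0b11111011 = 251

251


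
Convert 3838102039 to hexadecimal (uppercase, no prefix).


3838102039 = E4C4CA17 hex

E4C4CA17


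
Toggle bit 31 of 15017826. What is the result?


15017826 ^ (1 << 31) = 15017826 ^ 2147483648 = 2162501474

2162501474


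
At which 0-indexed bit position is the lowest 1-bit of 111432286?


0b110101001000101001001011110. Lowest set bit at position 1

1


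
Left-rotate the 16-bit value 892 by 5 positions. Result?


Rotate 0b1101111100 left by 5 (16-bit) = 0b110111110000000 = 28544

28544


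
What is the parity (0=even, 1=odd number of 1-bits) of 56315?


0b1101101111111011 has 13 ones => parity 1

1


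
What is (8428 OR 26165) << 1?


Step 1: 8428 | 26165 = 26365
Step 2: 26365 << 1 = 52730

52730


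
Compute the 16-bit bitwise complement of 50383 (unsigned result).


~0b1100010011001111 = 0b11101100110000 = 15152 (16-bit unsigned)

15152


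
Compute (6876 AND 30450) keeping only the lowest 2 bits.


Step 1: 6876 & 30450 = 4816
Step 2: 4816 & 3 = 0

0


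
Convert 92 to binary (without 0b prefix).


92 = 1011100 in binary

1011100


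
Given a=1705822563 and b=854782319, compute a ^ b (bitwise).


1705822563 ^ 854782319 = 1465792524

1465792524


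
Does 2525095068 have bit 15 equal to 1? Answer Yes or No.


0b10010110100000011110010010011100, bit 15 = 1. Yes

Yes


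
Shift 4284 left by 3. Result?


0b1000010111100 << 3 = 0b1000010111100000 = 34272

34272


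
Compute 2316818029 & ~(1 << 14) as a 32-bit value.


2316818029 & ~(1 << 14) = 2316801645

2316801645


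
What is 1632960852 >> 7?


0b1100001010101010000000101010100 >> 7 = 0b110000101010101000000010 = 12757506

12757506


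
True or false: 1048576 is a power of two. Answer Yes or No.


0b100000000000000000000. Only one bit set => Yes

Yes


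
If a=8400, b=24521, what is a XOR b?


8400 ^ 24521 = 32537

32537


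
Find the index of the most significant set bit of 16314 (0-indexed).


0b11111110111010. Highest set bit at position 13

13


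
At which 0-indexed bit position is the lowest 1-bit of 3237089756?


0b11000000111100100001000111011100. Lowest set bit at position 2

2


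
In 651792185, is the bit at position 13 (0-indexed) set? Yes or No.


0b100110110110011000111100111001, bit 13 = 0. No

No


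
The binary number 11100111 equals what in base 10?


11100111 in decimal = 231

231


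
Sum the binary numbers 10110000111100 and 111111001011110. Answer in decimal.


10110000111100 + 111111001011110 = 1010101010011010 = 43674

43674


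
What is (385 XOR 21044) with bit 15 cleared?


Step 1: 385 ^ 21044 = 21429
Step 2: 21429 & ~(1 << 15) = 21429

21429


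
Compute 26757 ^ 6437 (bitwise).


0b110100010000101 ^ 0b1100100100101 = 0b111000110100000 = 29088

29088


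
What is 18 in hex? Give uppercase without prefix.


18 = 12 hex

12


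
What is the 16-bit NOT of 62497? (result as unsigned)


~0b1111010000100001 = 0b101111011110 = 3038 (16-bit unsigned)

3038


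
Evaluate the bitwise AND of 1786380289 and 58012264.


0b1101010011110100000000000000001 & 0b11011101010011001001101000 = 0b10011100000000000000000000 = 40894464

40894464


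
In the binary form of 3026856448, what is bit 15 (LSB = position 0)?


0b10110100011010100010101000000000, position 15 = 0

0


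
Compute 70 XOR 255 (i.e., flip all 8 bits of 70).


70 ^ 255 = 185

185


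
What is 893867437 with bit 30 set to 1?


893867437 | (1 << 30) = 893867437 | 1073741824 = 1967609261

1967609261


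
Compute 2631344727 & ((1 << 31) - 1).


2631344727 & 2147483647 = 483861079

483861079


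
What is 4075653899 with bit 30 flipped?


4075653899 ^ (1 << 30) = 4075653899 ^ 1073741824 = 3001912075

3001912075


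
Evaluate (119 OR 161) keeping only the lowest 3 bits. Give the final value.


Step 1: 119 | 161 = 247
Step 2: 247 & 7 = 7

7


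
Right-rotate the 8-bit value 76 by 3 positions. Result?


Rotate 0b1001100 right by 3 (8-bit) = 0b10001001 = 137

137


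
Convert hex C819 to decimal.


C819 hex = 51225 decimal

51225


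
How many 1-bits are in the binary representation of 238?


0b11101110 has 6 set bits

6


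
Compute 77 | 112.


0b1001101 | 0b1110000 = 0b1111101 = 125

125


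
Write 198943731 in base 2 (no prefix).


198943731 = 1011110110111010001111110011 in binary

1011110110111010001111110011


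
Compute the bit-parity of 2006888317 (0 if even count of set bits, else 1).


0b1110111100111101010111101111101 has 23 ones => parity 1

1


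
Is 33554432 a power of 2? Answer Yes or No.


0b10000000000000000000000000. Only one bit set => Yes

Yes


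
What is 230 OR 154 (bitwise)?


0b11100110 | 0b10011010 = 0b11111110 = 254

254


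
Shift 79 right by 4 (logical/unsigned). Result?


0b1001111 >> 4 = 0b100 = 4

4


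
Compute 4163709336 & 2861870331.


0b11111000001011010010100110011000 & 0b10101010100101001010110011111011 = 0b10101000000001000010100010011000 = 2818844824

2818844824


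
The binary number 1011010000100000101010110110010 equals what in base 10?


1011010000100000101010110110010 in decimal = 1511019954

1511019954


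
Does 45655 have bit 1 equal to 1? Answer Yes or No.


0b1011001001010111, bit 1 = 1. Yes

Yes


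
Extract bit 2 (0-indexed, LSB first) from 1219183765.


0b1001000101010110100010010010101, position 2 = 1

1


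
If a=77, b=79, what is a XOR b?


77 ^ 79 = 2

2


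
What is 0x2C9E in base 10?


2C9E hex = 11422 decimal

11422


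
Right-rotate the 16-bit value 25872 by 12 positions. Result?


Rotate 0b110010100010000 right by 12 (16-bit) = 0b101000100000110 = 20742

20742


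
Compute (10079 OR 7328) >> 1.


Step 1: 10079 | 7328 = 16383
Step 2: 16383 >> 1 = 8191

8191


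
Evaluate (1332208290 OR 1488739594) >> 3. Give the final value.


Step 1: 1332208290 | 1488739594 = 1610612650
Step 2: 1610612650 >> 3 = 201326581

201326581


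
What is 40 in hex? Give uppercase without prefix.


40 = 28 hex

28


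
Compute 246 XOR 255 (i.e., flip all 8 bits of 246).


246 ^ 255 = 9

9


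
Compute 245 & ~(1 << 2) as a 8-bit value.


245 & ~(1 << 2) = 241

241


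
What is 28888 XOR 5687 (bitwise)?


0b111000011011000 ^ 0b1011000110111 = 0b110011011101111 = 26351

26351


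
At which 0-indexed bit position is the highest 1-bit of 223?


0b11011111. Highest set bit at position 7

7


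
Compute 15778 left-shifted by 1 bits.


0b11110110100010 << 1 = 0b111101101000100 = 31556

31556


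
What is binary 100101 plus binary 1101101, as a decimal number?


100101 + 1101101 = 10010010 = 146

146


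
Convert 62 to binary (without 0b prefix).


62 = 111110 in binary

111110


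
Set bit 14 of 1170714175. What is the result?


1170714175 | (1 << 14) = 1170714175 | 16384 = 1170730559

1170730559


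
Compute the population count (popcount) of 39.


0b100111 has 4 set bits

4


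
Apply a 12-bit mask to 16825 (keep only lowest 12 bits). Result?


16825 & 4095 = 441

441


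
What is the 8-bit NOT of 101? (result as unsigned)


~0b1100101 = 0b10011010 = 154 (8-bit unsigned)

154


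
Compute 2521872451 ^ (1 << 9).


2521872451 ^ (1 << 9) = 2521872451 ^ 512 = 2521872963

2521872963


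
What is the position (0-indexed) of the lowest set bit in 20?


0b10100. Lowest set bit at position 2

2


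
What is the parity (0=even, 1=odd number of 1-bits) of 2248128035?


0b10000101111111111011011000100011 has 19 ones => parity 1

1


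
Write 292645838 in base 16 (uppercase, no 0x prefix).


292645838 = 11716BCE hex

11716BCE


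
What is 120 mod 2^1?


120 & 1 = 0

0


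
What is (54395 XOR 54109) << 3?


Step 1: 54395 ^ 54109 = 1830
Step 2: 1830 << 3 = 14640

14640


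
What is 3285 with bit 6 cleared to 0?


3285 & ~(1 << 6) = 3221

3221


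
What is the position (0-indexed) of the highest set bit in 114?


0b1110010. Highest set bit at position 6

6


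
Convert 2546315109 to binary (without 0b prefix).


2546315109 = 10010111110001011010111101100101 in binary

10010111110001011010111101100101


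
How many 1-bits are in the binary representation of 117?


0b1110101 has 5 set bits

5


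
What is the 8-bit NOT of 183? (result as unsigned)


~0b10110111 = 0b1001000 = 72 (8-bit unsigned)

72


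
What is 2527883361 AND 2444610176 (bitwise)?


0b10010110101011000111000001100001 & 0b10010001101101011100101010000000 = 0b10010000101001000100000000000000 = 2426683392

2426683392


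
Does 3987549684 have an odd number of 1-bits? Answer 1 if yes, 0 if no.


0b11101101101011010010110111110100 has 20 ones => parity 0

0


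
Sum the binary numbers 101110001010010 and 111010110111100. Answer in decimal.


101110001010010 + 111010110111100 = 1101001000001110 = 53774

53774


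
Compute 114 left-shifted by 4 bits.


0b1110010 << 4 = 0b11100100000 = 1824

1824


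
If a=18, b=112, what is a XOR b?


18 ^ 112 = 98

98


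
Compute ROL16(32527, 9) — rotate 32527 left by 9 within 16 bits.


Rotate 0b111111100001111 left by 9 (16-bit) = 0b1111011111110 = 7934

7934


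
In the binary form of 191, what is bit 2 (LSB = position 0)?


0b10111111, position 2 = 1

1


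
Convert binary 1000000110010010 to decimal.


1000000110010010 in decimal = 33170

33170


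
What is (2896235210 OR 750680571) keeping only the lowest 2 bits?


Step 1: 2896235210 | 750680571 = 2898230267
Step 2: 2898230267 & 3 = 3

3


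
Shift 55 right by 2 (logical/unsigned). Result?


0b110111 >> 2 = 0b1101 = 13

13


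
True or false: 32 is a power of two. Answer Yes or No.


0b100000. Only one bit set => Yes

Yes


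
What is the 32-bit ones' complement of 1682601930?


1682601930 ^ 4294967295 = 2612365365

2612365365


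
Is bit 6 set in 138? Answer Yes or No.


0b10001010, bit 6 = 0. No

No


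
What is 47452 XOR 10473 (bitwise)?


0b1011100101011100 ^ 0b10100011101001 = 0b1001000110110101 = 37301

37301


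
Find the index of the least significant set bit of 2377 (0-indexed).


0b100101001001. Lowest set bit at position 0

0


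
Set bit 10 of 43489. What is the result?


43489 | (1 << 10) = 43489 | 1024 = 44513

44513


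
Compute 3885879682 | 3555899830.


0b11100111100111011101000110000010 | 0b11010011111100101011100110110110 = 0b11110111111111111111100110110110 = 4160747958

4160747958


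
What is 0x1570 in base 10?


1570 hex = 5488 decimal

5488


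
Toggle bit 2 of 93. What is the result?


93 ^ (1 << 2) = 93 ^ 4 = 89

89


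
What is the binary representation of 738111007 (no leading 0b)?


738111007 = 101011111111101010111000011111 in binary

101011111111101010111000011111


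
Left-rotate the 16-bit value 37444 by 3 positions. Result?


Rotate 0b1001001001000100 left by 3 (16-bit) = 0b1001001000100100 = 37412

37412


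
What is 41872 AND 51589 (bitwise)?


0b1010001110010000 & 0b1100100110000101 = 0b1000000110000000 = 33152

33152


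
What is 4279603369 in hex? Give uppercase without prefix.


4279603369 = FF1590A9 hex

FF1590A9


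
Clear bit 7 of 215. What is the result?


215 & ~(1 << 7) = 87

87


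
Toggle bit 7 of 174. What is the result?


174 ^ (1 << 7) = 174 ^ 128 = 46

46


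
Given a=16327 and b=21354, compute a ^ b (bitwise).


16327 ^ 21354 = 27821

27821


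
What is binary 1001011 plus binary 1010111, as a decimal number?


1001011 + 1010111 = 10100010 = 162

162


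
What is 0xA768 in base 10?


A768 hex = 42856 decimal

42856


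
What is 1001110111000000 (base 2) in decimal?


1001110111000000 in decimal = 40384

40384


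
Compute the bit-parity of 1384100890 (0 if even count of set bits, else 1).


0b1010010011111111011010000011010 has 17 ones => parity 1

1


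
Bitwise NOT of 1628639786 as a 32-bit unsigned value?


~0b1100001000100110001001000101010 = 0b10011110111011001110110111010101 = 2666327509 (32-bit unsigned)

2666327509


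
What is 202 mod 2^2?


202 & 3 = 2

2


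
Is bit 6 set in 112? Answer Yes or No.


0b1110000, bit 6 = 1. Yes

Yes


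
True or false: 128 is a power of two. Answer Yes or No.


0b10000000. Only one bit set => Yes

Yes


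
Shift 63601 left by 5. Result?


0b1111100001110001 << 5 = 0b111110000111000100000 = 2035232

2035232


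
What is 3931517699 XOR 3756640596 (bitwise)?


0b11101010010101100011001100000011 ^ 0b11011111111010011100100101010100 = 0b110101101111111111101001010111 = 901773911

901773911


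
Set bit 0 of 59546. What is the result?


59546 | (1 << 0) = 59546 | 1 = 59547

59547


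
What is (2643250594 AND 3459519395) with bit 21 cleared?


Step 1: 2643250594 & 3459519395 = 2349072802
Step 2: 2349072802 & ~(1 << 21) = 2349072802

2349072802


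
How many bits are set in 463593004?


0b11011101000011101111000101100 has 16 set bits

16


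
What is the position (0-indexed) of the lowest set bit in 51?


0b110011. Lowest set bit at position 0

0


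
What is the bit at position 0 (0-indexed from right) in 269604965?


0b10000000100011101100001100101, position 0 = 1

1


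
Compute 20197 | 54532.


0b100111011100101 | 0b1101010100000100 = 0b1101111111100101 = 57317

57317


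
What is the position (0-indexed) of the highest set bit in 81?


0b1010001. Highest set bit at position 6

6


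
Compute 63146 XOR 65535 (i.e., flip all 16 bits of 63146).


63146 ^ 65535 = 2389

2389


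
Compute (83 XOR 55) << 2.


Step 1: 83 ^ 55 = 100
Step 2: 100 << 2 = 400

400


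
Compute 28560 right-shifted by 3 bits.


0b110111110010000 >> 3 = 0b110111110010 = 3570

3570


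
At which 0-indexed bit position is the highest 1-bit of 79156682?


0b100101101111101010111001010. Highest set bit at position 26

26


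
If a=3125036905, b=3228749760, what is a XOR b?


3125036905 ^ 3228749760 = 2050394281

2050394281


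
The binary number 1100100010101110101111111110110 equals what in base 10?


1100100010101110101111111110110 in decimal = 1683447798

1683447798


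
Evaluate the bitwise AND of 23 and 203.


0b10111 & 0b11001011 = 0b11 = 3

3


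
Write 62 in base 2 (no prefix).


62 = 111110 in binary

111110


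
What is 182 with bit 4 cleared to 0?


182 & ~(1 << 4) = 166

166


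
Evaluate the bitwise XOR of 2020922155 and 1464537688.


0b1111000011101001101001100101011 ^ 0b1010111010010110001001001011000 = 0b101111001111111100000101110011 = 792707443

792707443


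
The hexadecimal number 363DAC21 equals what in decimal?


363DAC21 hex = 910011425 decimal

910011425


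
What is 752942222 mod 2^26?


752942222 & 67108863 = 14744718

14744718


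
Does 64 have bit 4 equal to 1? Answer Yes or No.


0b1000000, bit 4 = 0. No

No


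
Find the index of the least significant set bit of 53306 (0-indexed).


0b1101000000111010. Lowest set bit at position 1

1


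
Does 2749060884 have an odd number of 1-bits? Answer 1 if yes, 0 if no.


0b10100011110110110101011100010100 has 17 ones => parity 1

1


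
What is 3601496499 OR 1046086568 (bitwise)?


0b11010110101010100111100110110011 | 0b111110010110100000001110101000 = 0b11111110111110100111101110111011 = 4277828539

4277828539


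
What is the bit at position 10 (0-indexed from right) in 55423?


0b1101100001111111, position 10 = 0

0


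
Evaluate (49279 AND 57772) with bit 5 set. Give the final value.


Step 1: 49279 & 57772 = 49196
Step 2: 49196 | (1 << 5) = 49196 | 32 = 49196

49196


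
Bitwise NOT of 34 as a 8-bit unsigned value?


~0b100010 = 0b11011101 = 221 (8-bit unsigned)

221


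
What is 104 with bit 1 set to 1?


104 | (1 << 1) = 104 | 2 = 106

106


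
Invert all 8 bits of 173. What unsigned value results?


173 ^ 255 = 82

82


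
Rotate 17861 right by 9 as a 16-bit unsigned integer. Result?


Rotate 0b100010111000101 right by 9 (16-bit) = 0b1110001010100010 = 58018

58018


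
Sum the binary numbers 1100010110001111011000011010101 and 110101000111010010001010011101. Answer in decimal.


1100010110001111011000011010101 + 110101000111010010001010011101 = 10010111111001001101001101110010 = 2548355954

2548355954


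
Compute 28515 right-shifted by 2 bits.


0b110111101100011 >> 2 = 0b1101111011000 = 7128

7128


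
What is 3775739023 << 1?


0b11100001000011010011010010001111 << 1 = 0b111000010000110100110100100011110 = 7551478046

7551478046


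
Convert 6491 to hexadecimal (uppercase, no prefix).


6491 = 195B hex

195B


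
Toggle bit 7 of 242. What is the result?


242 ^ (1 << 7) = 242 ^ 128 = 114

114


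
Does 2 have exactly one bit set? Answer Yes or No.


0b10. Only one bit set => Yes

Yes


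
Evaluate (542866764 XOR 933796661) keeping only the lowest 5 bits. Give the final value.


Step 1: 542866764 ^ 933796661 = 401860217
Step 2: 401860217 & 31 = 25

25


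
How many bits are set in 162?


0b10100010 has 3 set bits

3


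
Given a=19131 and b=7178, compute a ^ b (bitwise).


19131 ^ 7178 = 22193

22193


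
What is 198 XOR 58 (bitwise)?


0b11000110 ^ 0b111010 = 0b11111100 = 252

252


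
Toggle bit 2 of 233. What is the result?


233 ^ (1 << 2) = 233 ^ 4 = 237

237


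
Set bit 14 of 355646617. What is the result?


355646617 | (1 << 14) = 355646617 | 16384 = 355663001

355663001


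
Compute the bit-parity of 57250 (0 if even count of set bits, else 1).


0b1101111110100010 has 10 ones => parity 0

0


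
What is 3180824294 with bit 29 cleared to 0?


3180824294 & ~(1 << 29) = 2643953382

2643953382


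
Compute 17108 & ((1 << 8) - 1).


17108 & 255 = 212

212


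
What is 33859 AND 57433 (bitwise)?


0b1000010001000011 & 0b1110000001011001 = 0b1000000001000001 = 32833

32833


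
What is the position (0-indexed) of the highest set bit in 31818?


0b111110001001010. Highest set bit at position 14

14


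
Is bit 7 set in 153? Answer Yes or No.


0b10011001, bit 7 = 1. Yes

Yes


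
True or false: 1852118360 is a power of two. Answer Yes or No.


0b1101110011001010001010101011000. Multiple bits set => No

No


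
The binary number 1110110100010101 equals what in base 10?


1110110100010101 in decimal = 60693

60693


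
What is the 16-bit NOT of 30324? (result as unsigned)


~0b111011001110100 = 0b1000100110001011 = 35211 (16-bit unsigned)

35211


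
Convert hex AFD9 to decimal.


AFD9 hex = 45017 decimal

45017


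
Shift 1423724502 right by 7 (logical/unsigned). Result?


0b1010100110111000100111111010110 >> 7 = 0b101010011011100010011111 = 11122847

11122847


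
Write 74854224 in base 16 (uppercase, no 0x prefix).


74854224 = 4762F50 hex

4762F50


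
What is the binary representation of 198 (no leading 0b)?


198 = 11000110 in binary

11000110


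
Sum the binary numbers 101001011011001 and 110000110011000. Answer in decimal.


101001011011001 + 110000110011000 = 1011010001110001 = 46193

46193


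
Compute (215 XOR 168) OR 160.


Step 1: 215 ^ 168 = 127
Step 2: 127 | 160 = 255

255


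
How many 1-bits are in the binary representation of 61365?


0b1110111110110101 has 12 set bits

12


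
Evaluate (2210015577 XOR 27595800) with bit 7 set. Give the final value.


Step 1: 2210015577 ^ 27595800 = 2183085377
Step 2: 2183085377 | (1 << 7) = 2183085377 | 128 = 2183085505

2183085505


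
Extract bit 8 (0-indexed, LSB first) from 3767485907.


0b11100000100011110100010111010011, position 8 = 1

1


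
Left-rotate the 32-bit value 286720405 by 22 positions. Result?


Rotate 0b10001000101110000000110010101 left by 22 (32-bit) = 0b1100101010001000100010111000000 = 1698973120

1698973120


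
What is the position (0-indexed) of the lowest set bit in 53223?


0b1100111111100111. Lowest set bit at position 0

0


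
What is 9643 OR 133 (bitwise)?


0b10010110101011 | 0b10000101 = 0b10010110101111 = 9647

9647


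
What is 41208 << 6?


0b1010000011111000 << 6 = 0b1010000011111000000000 = 2637312

2637312


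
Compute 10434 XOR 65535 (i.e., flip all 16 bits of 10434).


10434 ^ 65535 = 55101

55101


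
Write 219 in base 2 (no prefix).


219 = 11011011 in binary

11011011


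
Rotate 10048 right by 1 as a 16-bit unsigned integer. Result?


Rotate 0b10011101000000 right by 1 (16-bit) = 0b1001110100000 = 5024

5024


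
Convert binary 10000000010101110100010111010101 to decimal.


10000000010101110100010111010101 in decimal = 2153203157

2153203157


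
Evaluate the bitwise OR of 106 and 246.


0b1101010 | 0b11110110 = 0b11111110 = 254

254


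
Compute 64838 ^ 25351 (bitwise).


0b1111110101000110 ^ 0b110001100000111 = 0b1001111001000001 = 40513

40513


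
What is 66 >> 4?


0b1000010 >> 4 = 0b100 = 4

4


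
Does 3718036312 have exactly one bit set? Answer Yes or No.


0b11011101100111001011101101011000. Multiple bits set => No

No


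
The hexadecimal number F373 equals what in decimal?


F373 hex = 62323 decimal

62323


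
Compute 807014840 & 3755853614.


0b110000000110100001000110111000 & 0b11011111110111011100011100101110 = 0b10000000110000000000100101000 = 270008616

270008616


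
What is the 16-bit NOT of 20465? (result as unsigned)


~0b100111111110001 = 0b1011000000001110 = 45070 (16-bit unsigned)

45070


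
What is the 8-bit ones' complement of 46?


46 ^ 255 = 209

209


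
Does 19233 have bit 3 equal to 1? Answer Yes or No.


0b100101100100001, bit 3 = 0. No

No


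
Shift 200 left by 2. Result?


0b11001000 << 2 = 0b1100100000 = 800

800


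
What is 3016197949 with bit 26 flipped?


3016197949 ^ (1 << 26) = 3016197949 ^ 67108864 = 3083306813

3083306813


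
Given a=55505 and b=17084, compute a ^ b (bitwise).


55505 ^ 17084 = 39533

39533


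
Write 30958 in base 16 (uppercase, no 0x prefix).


30958 = 78EE hex

78EE


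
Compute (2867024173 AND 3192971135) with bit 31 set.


Step 1: 2867024173 & 3192971135 = 2856341805
Step 2: 2856341805 | (1 << 31) = 2856341805 | 2147483648 = 2856341805

2856341805


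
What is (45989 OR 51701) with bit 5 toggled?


Step 1: 45989 | 51701 = 64501
Step 2: 64501 ^ (1 << 5) = 64501 ^ 32 = 64469

64469


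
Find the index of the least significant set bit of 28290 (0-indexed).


0b110111010000010. Lowest set bit at position 1

1


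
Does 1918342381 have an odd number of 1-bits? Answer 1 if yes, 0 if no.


0b1110010010101111001010011101101 has 18 ones => parity 0

0


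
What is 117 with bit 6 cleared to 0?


117 & ~(1 << 6) = 53

53


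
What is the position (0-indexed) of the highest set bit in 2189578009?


0b10000010100000100100111100011001. Highest set bit at position 31

31


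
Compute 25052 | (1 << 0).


25052 | (1 << 0) = 25052 | 1 = 25053

25053


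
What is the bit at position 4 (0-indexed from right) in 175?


0b10101111, position 4 = 0

0


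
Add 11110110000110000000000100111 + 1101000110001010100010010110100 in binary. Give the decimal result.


11110110000110000000000100111 + 1101000110001010100010010110100 = 10000111100010000100010011011011 = 2273854683

2273854683


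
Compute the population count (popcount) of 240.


0b11110000 has 4 set bits

4


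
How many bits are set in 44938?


0b1010111110001010 has 9 set bits

9


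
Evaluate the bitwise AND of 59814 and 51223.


0b1110100110100110 & 0b1100100000010111 = 0b1100100000000110 = 51206

51206


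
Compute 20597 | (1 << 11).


20597 | (1 << 11) = 20597 | 2048 = 22645

22645


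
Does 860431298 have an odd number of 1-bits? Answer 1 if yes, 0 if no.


0b110011010010010010001111000010 has 13 ones => parity 1

1


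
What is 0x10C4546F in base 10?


10C4546F hex = 281302127 decimal

281302127


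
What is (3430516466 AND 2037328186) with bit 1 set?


Step 1: 3430516466 & 2037328186 = 1214840882
Step 2: 1214840882 | (1 << 1) = 1214840882 | 2 = 1214840882

1214840882


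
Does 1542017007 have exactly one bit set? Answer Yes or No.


0b1011011111010010100111111101111. Multiple bits set => No

No


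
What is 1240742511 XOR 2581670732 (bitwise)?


0b1001001111101000011101001101111 ^ 0b10011001111000010010101101001100 = 0b11010000000101010001000100100011 = 3491041571

3491041571


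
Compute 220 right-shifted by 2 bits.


0b11011100 >> 2 = 0b110111 = 55

55


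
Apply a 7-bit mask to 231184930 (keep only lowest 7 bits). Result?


231184930 & 127 = 34

34


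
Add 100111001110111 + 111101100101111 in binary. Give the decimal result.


100111001110111 + 111101100101111 = 1100100110100110 = 51622

51622


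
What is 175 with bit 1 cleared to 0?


175 & ~(1 << 1) = 173

173


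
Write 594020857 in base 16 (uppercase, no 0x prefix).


594020857 = 236809F9 hex

236809F9


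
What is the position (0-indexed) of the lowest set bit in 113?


0b1110001. Lowest set bit at position 0

0


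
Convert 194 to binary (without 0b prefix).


194 = 11000010 in binary

11000010


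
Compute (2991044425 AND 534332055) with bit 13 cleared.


Step 1: 2991044425 & 534332055 = 306250241
Step 2: 306250241 & ~(1 << 13) = 306250241

306250241


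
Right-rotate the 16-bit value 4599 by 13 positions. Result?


Rotate 0b1000111110111 right by 13 (16-bit) = 0b1000111110111000 = 36792

36792


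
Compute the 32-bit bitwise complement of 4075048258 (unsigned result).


~0b11110010111001000100110101000010 = 0b1101000110111011001010111101 = 219919037 (32-bit unsigned)

219919037


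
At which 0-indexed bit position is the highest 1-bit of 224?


0b11100000. Highest set bit at position 7

7


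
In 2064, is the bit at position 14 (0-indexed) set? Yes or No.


0b100000010000, bit 14 = 0. No

No


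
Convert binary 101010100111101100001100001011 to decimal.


101010100111101100001100001011 in decimal = 715047691

715047691


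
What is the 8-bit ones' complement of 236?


236 ^ 255 = 19

19


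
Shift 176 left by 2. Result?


0b10110000 << 2 = 0b1011000000 = 704

704


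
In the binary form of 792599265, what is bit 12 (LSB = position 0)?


0b101111001111100001101011100001, position 12 = 1

1


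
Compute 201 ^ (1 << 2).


201 ^ (1 << 2) = 201 ^ 4 = 205

205


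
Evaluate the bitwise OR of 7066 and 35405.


0b1101110011010 | 0b1000101001001101 = 0b1001101111011111 = 39903

39903


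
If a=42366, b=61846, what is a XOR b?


42366 ^ 61846 = 21736

21736


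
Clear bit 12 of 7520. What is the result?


7520 & ~(1 << 12) = 3424

3424


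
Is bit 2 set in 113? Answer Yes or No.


0b1110001, bit 2 = 0. No

No


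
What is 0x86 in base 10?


86 hex = 134 decimal

134


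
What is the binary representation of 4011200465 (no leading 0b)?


4011200465 = 11101111000101100000111111010001 in binary

11101111000101100000111111010001


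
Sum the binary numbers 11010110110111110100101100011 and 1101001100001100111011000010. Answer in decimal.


11010110110111110100101100011 + 1101001100001100111011000010 = 101000000011001011100000100101 = 671922213

671922213


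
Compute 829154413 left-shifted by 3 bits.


0b110001011010111110010001101101 << 3 = 0b110001011010111110010001101101000 = 6633235304

6633235304


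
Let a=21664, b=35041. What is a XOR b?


21664 ^ 35041 = 56385

56385


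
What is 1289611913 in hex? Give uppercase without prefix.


1289611913 = 4CDDEA89 hex

4CDDEA89


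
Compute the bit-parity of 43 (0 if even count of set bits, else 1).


0b101011 has 4 ones => parity 0

0


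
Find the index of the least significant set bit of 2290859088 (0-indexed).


0b10001000100010111011110001010000. Lowest set bit at position 4

4


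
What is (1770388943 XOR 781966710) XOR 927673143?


Step 1: 1770388943 ^ 781966710 = 1193156793
Step 2: 1193156793 ^ 927673143 = 1884621710

1884621710


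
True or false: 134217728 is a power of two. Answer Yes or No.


0b1000000000000000000000000000. Only one bit set => Yes

Yes


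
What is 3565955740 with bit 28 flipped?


3565955740 ^ (1 << 28) = 3565955740 ^ 268435456 = 3297520284

3297520284


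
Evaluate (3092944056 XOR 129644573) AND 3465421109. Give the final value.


Step 1: 3092944056 ^ 129644573 = 3219172517
Step 2: 3219172517 & 3465421109 = 2390761509

2390761509


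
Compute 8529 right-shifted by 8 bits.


0b10000101010001 >> 8 = 0b100001 = 33

33


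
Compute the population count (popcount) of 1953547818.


0b1110100011100001100011000101010 has 14 set bits

14


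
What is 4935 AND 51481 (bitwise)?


0b1001101000111 & 0b1100100100011001 = 0b100000001 = 257

257


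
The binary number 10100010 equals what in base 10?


10100010 in decimal = 162

162


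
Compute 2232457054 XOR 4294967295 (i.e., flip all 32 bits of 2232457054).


2232457054 ^ 4294967295 = 2062510241

2062510241


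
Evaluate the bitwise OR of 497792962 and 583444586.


0b11101101010111011011111000010 | 0b100010110001101010100001101010 = 0b111111111011111011111111101010 = 1072676842

1072676842


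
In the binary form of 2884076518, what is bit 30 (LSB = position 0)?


0b10101011111001111000001111100110, position 30 = 0

0


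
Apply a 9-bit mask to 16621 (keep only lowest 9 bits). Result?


16621 & 511 = 237

237


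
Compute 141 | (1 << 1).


141 | (1 << 1) = 141 | 2 = 143

143


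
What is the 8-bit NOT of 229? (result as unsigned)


~0b11100101 = 0b11010 = 26 (8-bit unsigned)

26


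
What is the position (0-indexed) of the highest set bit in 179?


0b10110011. Highest set bit at position 7

7


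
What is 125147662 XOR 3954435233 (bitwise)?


0b111011101011001101000001110 ^ 0b11101011101100111110010010100001 = 0b11101100110001100111111010101111 = 3972431535

3972431535


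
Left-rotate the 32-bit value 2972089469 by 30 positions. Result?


Rotate 0b10110001001001100111110001111101 left by 30 (32-bit) = 0b1101100010010011001111100011111 = 1816764191

1816764191


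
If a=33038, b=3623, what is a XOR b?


33038 ^ 3623 = 36649

36649


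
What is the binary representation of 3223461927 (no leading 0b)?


3223461927 = 11000000001000100010000000100111 in binary

11000000001000100010000000100111


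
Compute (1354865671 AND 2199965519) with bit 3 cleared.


Step 1: 1354865671 & 2199965519 = 35847
Step 2: 35847 & ~(1 << 3) = 35847

35847


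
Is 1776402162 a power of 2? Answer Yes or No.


0b1101001111000011011111011110010. Multiple bits set => No

No


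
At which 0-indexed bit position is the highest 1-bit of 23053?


0b101101000001101. Highest set bit at position 14

14


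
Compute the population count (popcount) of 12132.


0b10111101100100 has 8 set bits

8


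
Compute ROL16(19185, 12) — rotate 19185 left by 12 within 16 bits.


Rotate 0b100101011110001 left by 12 (16-bit) = 0b1010010101111 = 5295

5295


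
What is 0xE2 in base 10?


E2 hex = 226 decimal

226


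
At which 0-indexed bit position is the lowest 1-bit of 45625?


0b1011001000111001. Lowest set bit at position 0

0


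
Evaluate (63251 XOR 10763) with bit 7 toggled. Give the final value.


Step 1: 63251 ^ 10763 = 56600
Step 2: 56600 ^ (1 << 7) = 56600 ^ 128 = 56728

56728


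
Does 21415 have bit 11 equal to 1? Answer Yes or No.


0b101001110100111, bit 11 = 0. No

No


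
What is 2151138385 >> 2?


0b10000000001101111100010001010001 >> 2 = 0b100000000011011111000100010100 = 537784596

537784596


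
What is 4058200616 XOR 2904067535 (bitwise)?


0b11110001111000110011101000101000 ^ 0b10101101000110001000110111001111 = 0b1011100111110111011011111100111 = 1560000487

1560000487


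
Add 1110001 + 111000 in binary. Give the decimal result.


1110001 + 111000 = 10101001 = 169

169


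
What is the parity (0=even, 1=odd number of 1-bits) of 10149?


0b10011110100101 has 8 ones => parity 0

0


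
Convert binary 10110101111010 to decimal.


10110101111010 in decimal = 11642

11642


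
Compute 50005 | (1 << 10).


50005 | (1 << 10) = 50005 | 1024 = 51029

51029


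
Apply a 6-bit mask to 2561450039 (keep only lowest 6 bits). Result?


2561450039 & 63 = 55

55


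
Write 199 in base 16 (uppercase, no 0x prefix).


199 = C7 hex

C7


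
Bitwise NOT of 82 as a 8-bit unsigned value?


~0b1010010 = 0b10101101 = 173 (8-bit unsigned)

173


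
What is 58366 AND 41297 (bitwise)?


0b1110001111111110 & 0b1010000101010001 = 0b1010000101010000 = 41296

41296


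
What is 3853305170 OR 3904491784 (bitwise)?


0b11100101101011001100010101010010 | 0b11101000101110011101000100001000 = 0b11101101101111011101010101011010 = 3988641114

3988641114


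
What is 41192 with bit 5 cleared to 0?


41192 & ~(1 << 5) = 41160

41160


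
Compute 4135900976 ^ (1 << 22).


4135900976 ^ (1 << 22) = 4135900976 ^ 4194304 = 4140095280

4140095280


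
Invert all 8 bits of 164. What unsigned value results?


164 ^ 255 = 91

91


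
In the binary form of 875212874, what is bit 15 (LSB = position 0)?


0b110100001010101011000001001010, position 15 = 1

1


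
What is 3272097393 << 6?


0b11000011000010000011111001110001 << 6 = 0b11000011000010000011111001110001000000 = 209414233152

209414233152


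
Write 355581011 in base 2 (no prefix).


355581011 = 10101001100011011110001010011 in binary

10101001100011011110001010011


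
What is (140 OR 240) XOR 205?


Step 1: 140 | 240 = 252
Step 2: 252 ^ 205 = 49

49


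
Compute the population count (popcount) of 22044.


0b101011000011100 has 7 set bits

7


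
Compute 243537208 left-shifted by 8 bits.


0b1110100001000001010100111000 << 8 = 0b111010000100000101010011100000000000 = 62345525248

62345525248


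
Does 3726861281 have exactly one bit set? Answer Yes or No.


0b11011110001000110110001111100001. Multiple bits set => No

No


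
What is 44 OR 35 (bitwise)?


0b101100 | 0b100011 = 0b101111 = 47

47


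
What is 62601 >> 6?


0b1111010010001001 >> 6 = 0b1111010010 = 978

978


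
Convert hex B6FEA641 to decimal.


B6FEA641 hex = 3070142017 decimal

3070142017


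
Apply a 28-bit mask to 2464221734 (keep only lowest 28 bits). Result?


2464221734 & 268435455 = 48302630

48302630


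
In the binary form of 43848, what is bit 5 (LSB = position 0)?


0b1010101101001000, position 5 = 0

0


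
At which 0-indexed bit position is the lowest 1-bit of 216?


0b11011000. Lowest set bit at position 3

3


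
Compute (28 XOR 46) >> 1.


Step 1: 28 ^ 46 = 50
Step 2: 50 >> 1 = 25

25


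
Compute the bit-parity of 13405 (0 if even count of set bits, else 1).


0b11010001011101 has 8 ones => parity 0

0


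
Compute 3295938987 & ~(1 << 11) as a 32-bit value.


3295938987 & ~(1 << 11) = 3295936939

3295936939


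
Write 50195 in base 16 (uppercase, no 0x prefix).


50195 = C413 hex

C413


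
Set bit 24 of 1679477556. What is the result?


1679477556 | (1 << 24) = 1679477556 | 16777216 = 1696254772

1696254772


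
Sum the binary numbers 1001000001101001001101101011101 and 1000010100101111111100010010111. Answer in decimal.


1001000001101001001101101011101 + 1000010100101111111100010010111 = 10001010110011001001001111110100 = 2328663028

2328663028


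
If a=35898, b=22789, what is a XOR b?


35898 ^ 22789 = 54591

54591


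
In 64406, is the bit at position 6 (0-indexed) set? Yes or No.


0b1111101110010110, bit 6 = 0. No

No


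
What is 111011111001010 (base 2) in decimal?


111011111001010 in decimal = 30666

30666


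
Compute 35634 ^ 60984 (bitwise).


0b1000101100110010 ^ 0b1110111000111000 = 0b110010100001010 = 25866

25866


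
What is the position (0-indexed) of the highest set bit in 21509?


0b101010000000101. Highest set bit at position 14

14


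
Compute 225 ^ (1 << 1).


225 ^ (1 << 1) = 225 ^ 2 = 227

227


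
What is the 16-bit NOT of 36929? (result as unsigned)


~0b1001000001000001 = 0b110111110111110 = 28606 (16-bit unsigned)

28606


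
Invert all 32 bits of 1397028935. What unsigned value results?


1397028935 ^ 4294967295 = 2897938360

2897938360


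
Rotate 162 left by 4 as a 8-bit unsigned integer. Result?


Rotate 0b10100010 left by 4 (8-bit) = 0b101010 = 42

42
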